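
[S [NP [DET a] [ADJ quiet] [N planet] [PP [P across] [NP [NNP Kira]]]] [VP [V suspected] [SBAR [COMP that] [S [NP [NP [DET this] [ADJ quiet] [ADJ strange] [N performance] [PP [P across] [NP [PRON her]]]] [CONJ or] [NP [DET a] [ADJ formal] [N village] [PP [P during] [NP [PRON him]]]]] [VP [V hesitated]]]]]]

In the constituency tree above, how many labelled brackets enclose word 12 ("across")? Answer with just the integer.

8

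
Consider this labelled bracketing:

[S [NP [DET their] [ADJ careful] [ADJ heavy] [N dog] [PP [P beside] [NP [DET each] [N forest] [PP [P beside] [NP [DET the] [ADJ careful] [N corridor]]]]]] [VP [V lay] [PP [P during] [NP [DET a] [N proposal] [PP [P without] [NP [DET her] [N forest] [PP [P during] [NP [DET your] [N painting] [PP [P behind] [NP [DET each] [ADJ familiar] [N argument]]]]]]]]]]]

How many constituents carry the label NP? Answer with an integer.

7

Listing each NP by its span: [NP their careful heavy dog beside each forest beside the careful corridor]; [NP each forest beside the careful corridor]; [NP the careful corridor]; [NP a proposal without her forest during your painting behind each familiar argument]; [NP her forest during your painting behind each familiar argument]; [NP your painting behind each familiar argument] … — that makes 7.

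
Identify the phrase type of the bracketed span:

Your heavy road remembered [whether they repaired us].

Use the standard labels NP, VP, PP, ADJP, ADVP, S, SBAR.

SBAR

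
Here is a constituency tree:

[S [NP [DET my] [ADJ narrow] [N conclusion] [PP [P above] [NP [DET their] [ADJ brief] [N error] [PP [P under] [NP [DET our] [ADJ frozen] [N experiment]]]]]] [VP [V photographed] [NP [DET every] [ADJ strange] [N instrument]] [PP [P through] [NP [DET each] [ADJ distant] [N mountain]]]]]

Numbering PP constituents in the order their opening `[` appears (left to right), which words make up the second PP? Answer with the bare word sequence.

under our frozen experiment

In left-to-right order the PP constituents are "above their brief error under our frozen experiment"; "under our frozen experiment"; "through each distant mountain". Number 2 is "under our frozen experiment".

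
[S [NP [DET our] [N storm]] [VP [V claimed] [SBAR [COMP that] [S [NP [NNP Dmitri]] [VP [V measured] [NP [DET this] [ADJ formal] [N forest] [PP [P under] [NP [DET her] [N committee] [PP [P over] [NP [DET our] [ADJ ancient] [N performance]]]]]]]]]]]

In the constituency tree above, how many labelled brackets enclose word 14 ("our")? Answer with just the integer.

11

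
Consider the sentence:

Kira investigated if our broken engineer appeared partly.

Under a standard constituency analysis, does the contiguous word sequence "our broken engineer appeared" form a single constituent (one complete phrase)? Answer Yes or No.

No

The smallest constituent containing the whole sequence is the clause [S our broken engineer appeared partly], but the sequence is only part of it — it straddles the boundary between noun phrase "our broken engineer" and verb phrase "appeared partly".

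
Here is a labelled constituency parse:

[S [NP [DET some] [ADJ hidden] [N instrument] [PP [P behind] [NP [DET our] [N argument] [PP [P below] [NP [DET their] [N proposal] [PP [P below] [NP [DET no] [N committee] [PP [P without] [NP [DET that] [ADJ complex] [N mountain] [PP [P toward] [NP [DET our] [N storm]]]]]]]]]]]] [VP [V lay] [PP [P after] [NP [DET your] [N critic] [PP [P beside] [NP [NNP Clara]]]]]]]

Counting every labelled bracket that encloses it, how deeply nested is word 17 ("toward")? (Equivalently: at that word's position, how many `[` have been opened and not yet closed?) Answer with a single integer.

12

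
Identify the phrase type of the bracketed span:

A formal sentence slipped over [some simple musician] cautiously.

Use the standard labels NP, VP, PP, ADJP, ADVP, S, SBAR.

NP

The span is built around the noun "musician" — a noun phrase (NP).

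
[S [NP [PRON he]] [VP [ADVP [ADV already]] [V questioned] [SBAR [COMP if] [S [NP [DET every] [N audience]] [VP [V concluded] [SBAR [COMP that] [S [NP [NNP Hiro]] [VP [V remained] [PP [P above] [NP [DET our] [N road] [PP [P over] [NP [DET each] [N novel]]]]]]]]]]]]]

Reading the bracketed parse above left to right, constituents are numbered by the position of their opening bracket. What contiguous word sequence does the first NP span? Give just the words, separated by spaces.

The NP opening brackets appear, in order, over: "he"; "every audience"; "Hiro"; "our road over each novel"; "each novel". The first one spans "he".

he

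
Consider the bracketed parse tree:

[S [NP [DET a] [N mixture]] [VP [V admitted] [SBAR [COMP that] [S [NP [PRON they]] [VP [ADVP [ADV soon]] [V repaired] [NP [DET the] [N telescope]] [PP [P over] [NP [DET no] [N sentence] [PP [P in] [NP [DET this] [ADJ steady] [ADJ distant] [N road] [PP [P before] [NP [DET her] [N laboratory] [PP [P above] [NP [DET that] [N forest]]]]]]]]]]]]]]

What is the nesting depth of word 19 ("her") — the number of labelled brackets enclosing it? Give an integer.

12

The word sits inside DET, which is inside NP, inside PP, inside NP, inside PP, inside NP, inside PP, inside VP, inside S, inside SBAR, inside VP, inside S — 12 brackets in all.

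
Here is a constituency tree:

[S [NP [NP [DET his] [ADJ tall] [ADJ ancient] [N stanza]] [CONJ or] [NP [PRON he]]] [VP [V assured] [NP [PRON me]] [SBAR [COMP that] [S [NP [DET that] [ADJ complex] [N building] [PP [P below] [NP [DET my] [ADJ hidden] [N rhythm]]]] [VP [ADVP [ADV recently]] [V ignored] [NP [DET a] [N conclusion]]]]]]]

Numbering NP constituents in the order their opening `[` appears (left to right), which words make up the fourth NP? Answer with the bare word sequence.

The NP opening brackets appear, in order, over: "his tall ancient stanza or he"; "his tall ancient stanza"; "he"; "me"; "that complex building below my hidden rhythm"; "my hidden rhythm"; "a conclusion". The fourth one spans "me".

me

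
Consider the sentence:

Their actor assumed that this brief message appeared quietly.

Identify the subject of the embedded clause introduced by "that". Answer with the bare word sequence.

this brief message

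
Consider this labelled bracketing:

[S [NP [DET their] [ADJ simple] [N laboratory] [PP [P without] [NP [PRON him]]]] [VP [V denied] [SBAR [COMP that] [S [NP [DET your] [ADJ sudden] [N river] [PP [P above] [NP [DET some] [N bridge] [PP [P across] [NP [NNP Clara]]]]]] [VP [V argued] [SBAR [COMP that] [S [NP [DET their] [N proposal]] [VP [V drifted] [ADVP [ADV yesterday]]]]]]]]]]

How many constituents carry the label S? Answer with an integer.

The S constituents are: [S their simple laboratory without him denied that your sudden river above some bridge across Clara argued that their proposal drifted yesterday]; [S your sudden river above some bridge across Clara argued that their proposal drifted yesterday]; [S their proposal drifted yesterday]. Total: 3.

3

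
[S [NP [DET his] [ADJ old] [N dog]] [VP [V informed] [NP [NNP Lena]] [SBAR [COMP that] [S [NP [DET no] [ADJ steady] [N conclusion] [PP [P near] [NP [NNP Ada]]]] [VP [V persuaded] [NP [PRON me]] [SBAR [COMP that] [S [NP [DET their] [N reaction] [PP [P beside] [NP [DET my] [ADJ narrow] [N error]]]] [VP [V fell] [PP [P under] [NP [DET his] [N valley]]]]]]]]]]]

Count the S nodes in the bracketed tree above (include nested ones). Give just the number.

3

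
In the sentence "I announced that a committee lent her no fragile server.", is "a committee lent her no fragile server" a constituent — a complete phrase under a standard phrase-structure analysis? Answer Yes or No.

These words form the whole clause headed by "lent", so yes — one constituent.

Yes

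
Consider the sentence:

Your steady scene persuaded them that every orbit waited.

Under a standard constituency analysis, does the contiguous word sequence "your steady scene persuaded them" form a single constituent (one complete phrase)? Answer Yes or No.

No

"your" belongs to the noun phrase "your steady scene" while "them" belongs to the verb phrase "persuaded them that every orbit waited"; a span that runs across that boundary is not a single phrase.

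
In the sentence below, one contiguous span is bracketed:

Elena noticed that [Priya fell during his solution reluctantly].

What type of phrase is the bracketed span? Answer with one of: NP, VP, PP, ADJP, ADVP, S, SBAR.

The span is built around the head "fell" — a clause (S).

S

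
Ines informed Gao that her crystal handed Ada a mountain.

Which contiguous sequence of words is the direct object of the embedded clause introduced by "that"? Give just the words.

a mountain

The verb of the embedded clause introduced by "that" is "handed"; its direct object is the NP "a mountain".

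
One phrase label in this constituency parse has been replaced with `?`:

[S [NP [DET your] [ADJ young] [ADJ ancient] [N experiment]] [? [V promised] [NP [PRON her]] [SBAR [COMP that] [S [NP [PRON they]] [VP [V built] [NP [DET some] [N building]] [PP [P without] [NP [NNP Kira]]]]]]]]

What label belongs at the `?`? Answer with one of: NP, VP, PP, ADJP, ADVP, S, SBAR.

VP

Looking at what the `?` directly dominates — V 'promised', NP, SBAR — this is a verb phrase (VP).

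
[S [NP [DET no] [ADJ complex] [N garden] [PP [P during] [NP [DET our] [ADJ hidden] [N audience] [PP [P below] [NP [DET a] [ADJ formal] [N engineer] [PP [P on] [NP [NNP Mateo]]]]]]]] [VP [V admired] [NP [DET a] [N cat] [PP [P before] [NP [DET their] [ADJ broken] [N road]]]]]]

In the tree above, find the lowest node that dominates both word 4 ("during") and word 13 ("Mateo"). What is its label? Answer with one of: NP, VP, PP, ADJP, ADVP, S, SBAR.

PP

Word 4 lies under S → NP → PP → P; word 13 lies under S → NP → PP → NP → PP → NP → PP → NP → NNP. The lowest shared node is the PP.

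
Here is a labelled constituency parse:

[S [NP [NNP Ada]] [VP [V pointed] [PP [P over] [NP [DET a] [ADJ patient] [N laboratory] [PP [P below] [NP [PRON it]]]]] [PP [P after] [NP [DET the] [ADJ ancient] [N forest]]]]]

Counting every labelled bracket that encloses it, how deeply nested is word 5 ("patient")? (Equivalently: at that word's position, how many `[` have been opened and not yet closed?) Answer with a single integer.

5

Counting open brackets not yet closed at "patient": [S [VP [PP [NP [ADJ = 5.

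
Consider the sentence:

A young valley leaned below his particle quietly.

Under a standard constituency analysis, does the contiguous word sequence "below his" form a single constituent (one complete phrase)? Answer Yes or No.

The smallest constituent containing the whole sequence is the prepositional phrase [PP below his particle], but the sequence is only part of it — it straddles the boundary between preposition "below" and noun phrase "his particle".

No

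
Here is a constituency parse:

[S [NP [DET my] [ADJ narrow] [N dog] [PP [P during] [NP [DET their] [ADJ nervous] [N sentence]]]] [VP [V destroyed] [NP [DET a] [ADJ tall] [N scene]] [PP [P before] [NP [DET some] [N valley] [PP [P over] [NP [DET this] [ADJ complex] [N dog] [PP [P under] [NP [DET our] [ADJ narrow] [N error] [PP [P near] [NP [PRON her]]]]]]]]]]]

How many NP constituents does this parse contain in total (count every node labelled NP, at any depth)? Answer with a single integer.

Scanning left to right, an opening `[NP` appears at word positions 1, 5, 9, 13, 16, 20, 24 — 7 in total.

7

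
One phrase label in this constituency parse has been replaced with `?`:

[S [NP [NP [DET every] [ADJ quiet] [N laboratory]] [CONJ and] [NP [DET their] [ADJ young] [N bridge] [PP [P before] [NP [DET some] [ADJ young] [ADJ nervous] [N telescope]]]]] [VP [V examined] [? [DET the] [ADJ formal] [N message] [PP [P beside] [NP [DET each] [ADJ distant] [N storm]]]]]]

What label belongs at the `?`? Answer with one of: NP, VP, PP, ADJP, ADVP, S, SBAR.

A constituent whose immediate children are DET 'the', ADJ 'formal', N 'message', PP is a noun phrase: NP.

NP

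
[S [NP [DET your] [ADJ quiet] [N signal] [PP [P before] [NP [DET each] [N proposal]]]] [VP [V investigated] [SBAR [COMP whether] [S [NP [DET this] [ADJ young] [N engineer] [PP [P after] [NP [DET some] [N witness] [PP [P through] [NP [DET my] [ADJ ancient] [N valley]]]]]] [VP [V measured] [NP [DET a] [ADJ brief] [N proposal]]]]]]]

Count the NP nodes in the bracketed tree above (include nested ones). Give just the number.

6

The NP constituents are: [NP your quiet signal before each proposal]; [NP each proposal]; [NP this young engineer after some witness through my ancient valley]; [NP some witness through my ancient valley]; [NP my ancient valley]; [NP a brief proposal]. Total: 6.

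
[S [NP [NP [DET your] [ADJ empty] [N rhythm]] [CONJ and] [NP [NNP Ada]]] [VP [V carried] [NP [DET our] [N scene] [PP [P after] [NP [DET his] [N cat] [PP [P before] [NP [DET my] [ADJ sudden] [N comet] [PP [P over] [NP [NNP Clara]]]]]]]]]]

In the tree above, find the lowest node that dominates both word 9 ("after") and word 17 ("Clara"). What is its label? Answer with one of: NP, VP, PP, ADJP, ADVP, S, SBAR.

PP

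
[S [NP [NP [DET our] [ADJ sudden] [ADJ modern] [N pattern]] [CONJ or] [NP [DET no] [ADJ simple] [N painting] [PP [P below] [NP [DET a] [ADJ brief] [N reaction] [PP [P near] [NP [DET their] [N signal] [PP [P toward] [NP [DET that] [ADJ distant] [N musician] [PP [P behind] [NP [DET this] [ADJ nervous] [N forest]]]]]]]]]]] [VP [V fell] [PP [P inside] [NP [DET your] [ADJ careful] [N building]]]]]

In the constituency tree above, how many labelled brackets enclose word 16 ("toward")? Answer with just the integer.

9

The word sits inside P, which is inside PP, inside NP, inside PP, inside NP, inside PP, inside NP, inside NP, inside S — 9 brackets in all.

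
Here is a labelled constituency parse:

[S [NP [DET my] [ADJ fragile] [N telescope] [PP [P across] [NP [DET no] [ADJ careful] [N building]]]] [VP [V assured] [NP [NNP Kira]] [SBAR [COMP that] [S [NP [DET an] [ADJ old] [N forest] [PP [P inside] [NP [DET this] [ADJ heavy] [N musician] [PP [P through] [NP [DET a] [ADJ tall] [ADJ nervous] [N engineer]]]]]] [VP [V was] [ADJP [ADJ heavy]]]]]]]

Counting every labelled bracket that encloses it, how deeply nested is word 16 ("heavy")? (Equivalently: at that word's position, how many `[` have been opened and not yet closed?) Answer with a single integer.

8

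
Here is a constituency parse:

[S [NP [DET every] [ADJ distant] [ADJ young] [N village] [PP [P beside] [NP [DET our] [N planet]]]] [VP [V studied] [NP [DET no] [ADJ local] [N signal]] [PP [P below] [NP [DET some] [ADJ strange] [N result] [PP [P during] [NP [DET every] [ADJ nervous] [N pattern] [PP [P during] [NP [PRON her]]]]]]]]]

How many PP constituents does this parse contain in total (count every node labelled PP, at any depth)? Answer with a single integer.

4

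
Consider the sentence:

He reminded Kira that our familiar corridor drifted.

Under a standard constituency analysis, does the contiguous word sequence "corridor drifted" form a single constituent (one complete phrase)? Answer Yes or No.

No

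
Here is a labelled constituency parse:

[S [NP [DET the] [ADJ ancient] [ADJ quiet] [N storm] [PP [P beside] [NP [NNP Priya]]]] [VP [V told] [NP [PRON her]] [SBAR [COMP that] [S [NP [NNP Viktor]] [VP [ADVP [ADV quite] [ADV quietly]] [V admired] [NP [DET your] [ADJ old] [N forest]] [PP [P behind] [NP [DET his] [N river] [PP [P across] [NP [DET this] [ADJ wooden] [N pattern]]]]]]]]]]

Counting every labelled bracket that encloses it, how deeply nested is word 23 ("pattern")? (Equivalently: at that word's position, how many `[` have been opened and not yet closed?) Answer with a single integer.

10

Path from the root down to the word: S → VP → SBAR → S → VP → PP → NP → PP → NP → N. That is 10 enclosing brackets.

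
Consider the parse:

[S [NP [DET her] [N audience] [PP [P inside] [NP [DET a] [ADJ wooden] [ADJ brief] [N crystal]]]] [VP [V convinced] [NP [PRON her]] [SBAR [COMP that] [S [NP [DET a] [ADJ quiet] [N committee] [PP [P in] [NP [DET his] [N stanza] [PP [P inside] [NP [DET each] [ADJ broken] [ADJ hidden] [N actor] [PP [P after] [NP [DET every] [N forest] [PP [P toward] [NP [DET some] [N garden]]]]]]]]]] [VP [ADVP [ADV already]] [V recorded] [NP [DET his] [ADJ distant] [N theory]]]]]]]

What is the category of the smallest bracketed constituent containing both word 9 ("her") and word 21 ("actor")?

VP

The smallest bracket enclosing both words is [VP convinced her that a quiet committee in his stanza inside each broken hidden actor after every forest toward some garden already recorded his distant theory], so the label is VP.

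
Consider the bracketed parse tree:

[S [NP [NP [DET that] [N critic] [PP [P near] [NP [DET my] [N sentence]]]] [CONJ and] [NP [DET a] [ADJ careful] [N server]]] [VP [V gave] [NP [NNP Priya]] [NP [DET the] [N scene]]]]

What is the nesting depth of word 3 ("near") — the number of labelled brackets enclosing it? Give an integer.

The word sits inside P, which is inside PP, inside NP, inside NP, inside S — 5 brackets in all.

5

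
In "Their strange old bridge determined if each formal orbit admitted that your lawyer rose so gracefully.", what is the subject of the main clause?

The subject of the main clause is the NP immediately before the verb "determined": "their strange old bridge".

their strange old bridge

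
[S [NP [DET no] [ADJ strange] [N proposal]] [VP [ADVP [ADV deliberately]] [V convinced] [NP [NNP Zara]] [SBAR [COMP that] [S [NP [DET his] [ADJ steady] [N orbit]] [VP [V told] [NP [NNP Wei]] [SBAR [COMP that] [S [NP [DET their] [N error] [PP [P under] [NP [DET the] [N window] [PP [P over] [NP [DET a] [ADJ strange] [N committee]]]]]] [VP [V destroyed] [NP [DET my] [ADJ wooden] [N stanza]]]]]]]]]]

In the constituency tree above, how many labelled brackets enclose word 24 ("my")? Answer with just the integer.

Counting open brackets not yet closed at "my": [S [VP [SBAR [S [VP [SBAR [S [VP [NP [DET = 10.

10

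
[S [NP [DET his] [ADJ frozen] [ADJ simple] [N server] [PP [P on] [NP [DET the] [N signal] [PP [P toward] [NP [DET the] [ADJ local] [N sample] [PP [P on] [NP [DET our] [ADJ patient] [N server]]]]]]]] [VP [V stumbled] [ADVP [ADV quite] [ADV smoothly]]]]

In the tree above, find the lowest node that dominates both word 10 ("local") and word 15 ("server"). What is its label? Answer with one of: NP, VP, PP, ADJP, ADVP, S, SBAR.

The smallest bracket enclosing both words is [NP the local sample on our patient server], so the label is NP.

NP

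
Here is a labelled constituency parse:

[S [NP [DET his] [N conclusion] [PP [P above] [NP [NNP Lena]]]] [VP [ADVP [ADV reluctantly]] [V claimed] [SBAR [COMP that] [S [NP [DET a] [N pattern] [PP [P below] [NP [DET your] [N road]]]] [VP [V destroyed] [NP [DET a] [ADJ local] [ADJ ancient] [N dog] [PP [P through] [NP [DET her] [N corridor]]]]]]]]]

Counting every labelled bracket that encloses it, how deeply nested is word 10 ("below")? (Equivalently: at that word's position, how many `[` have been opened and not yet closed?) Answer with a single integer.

Counting open brackets not yet closed at "below": [S [VP [SBAR [S [NP [PP [P = 7.

7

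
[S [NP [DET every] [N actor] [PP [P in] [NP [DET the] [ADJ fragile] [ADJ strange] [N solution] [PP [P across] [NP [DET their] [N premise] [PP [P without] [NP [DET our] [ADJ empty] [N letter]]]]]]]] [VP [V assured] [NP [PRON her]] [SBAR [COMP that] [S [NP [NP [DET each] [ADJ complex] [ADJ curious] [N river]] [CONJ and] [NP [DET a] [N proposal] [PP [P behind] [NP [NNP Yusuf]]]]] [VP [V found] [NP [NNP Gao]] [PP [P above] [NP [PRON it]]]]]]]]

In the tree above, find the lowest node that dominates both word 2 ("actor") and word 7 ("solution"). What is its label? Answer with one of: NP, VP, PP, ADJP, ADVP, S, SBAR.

Word 2 lies under S → NP → N; word 7 lies under S → NP → PP → NP → N. The lowest shared node is the NP.

NP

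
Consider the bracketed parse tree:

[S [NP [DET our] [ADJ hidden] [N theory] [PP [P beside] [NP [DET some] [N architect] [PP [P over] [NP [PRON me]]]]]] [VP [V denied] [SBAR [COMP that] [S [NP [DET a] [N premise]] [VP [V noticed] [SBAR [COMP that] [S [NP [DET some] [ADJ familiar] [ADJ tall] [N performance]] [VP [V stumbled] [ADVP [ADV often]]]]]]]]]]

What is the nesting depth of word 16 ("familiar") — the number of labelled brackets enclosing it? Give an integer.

Counting open brackets not yet closed at "familiar": [S [VP [SBAR [S [VP [SBAR [S [NP [ADJ = 9.

9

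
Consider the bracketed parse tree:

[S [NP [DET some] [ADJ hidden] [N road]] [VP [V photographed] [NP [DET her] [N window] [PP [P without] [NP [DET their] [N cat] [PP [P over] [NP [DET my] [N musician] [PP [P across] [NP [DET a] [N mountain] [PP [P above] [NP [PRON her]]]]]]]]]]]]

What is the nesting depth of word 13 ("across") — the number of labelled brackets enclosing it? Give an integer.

Counting open brackets not yet closed at "across": [S [VP [NP [PP [NP [PP [NP [PP [P = 9.

9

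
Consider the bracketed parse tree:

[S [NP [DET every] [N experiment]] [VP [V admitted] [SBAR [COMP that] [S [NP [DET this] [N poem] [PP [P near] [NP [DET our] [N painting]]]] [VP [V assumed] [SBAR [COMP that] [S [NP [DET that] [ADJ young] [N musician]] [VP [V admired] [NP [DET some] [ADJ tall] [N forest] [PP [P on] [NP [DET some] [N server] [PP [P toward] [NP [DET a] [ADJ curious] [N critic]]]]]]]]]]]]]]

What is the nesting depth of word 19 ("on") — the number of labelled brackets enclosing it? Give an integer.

Counting open brackets not yet closed at "on": [S [VP [SBAR [S [VP [SBAR [S [VP [NP [PP [P = 11.

11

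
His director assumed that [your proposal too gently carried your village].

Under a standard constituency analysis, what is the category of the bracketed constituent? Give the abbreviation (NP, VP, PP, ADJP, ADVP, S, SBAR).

S

The bracketed span "your proposal too gently carried your village" is headed by "carried", making it a clause (S).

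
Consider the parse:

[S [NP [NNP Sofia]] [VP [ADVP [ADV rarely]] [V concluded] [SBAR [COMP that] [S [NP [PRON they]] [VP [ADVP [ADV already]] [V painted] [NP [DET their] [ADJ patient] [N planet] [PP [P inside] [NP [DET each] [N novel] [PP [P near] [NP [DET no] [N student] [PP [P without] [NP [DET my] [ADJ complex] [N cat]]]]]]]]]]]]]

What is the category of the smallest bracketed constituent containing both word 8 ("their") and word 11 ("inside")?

The smallest bracket enclosing both words is [NP their patient planet inside each novel near no student without my complex cat], so the label is NP.

NP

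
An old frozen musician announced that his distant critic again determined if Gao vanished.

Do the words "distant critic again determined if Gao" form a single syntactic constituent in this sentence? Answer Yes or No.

The sequence begins inside the noun phrase "his distant critic" and ends inside the verb phrase "again determined if Gao vanished"; it crosses a phrase boundary, so no single node in the tree spans exactly those words.

No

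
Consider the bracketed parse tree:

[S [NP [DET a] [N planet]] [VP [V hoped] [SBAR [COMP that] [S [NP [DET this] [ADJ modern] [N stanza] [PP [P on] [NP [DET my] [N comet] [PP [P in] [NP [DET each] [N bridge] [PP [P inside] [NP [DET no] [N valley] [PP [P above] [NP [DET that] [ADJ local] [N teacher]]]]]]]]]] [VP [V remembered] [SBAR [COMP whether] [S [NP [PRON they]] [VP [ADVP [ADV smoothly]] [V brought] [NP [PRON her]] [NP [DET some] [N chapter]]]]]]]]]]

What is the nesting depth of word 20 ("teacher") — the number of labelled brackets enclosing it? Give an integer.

Path from the root down to the word: S → VP → SBAR → S → NP → PP → NP → PP → NP → PP → NP → PP → NP → N. That is 14 enclosing brackets.

14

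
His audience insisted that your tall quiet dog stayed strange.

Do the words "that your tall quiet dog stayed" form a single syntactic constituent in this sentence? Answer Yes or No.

No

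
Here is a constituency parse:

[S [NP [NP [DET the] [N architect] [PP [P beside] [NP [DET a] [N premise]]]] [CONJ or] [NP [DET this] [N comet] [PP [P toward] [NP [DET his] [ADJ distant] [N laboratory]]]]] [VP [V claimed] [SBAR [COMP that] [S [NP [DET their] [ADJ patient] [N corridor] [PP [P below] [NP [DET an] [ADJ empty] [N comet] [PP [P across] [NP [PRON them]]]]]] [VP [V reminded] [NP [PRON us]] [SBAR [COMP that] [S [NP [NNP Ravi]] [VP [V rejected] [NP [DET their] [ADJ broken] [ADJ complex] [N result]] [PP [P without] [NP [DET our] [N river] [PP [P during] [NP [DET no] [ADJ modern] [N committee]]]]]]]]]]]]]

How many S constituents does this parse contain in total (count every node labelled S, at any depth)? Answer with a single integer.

Scanning left to right, an opening `[S` appears at word positions 1, 15, 27 — 3 in total.

3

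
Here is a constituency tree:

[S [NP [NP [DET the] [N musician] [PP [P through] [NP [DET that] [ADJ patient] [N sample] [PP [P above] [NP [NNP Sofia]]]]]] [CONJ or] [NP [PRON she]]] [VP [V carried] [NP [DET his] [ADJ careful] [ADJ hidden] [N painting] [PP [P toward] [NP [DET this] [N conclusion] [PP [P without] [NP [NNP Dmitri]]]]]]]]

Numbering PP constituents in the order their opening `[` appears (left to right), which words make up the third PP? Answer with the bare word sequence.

toward this conclusion without Dmitri

In left-to-right order the PP constituents are "through that patient sample above Sofia"; "above Sofia"; "toward this conclusion without Dmitri"; "without Dmitri". Number 3 is "toward this conclusion without Dmitri".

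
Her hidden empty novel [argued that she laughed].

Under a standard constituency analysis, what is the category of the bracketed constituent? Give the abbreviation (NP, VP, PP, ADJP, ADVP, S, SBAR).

The span is built around the verb "argued" — a verb phrase (VP).

VP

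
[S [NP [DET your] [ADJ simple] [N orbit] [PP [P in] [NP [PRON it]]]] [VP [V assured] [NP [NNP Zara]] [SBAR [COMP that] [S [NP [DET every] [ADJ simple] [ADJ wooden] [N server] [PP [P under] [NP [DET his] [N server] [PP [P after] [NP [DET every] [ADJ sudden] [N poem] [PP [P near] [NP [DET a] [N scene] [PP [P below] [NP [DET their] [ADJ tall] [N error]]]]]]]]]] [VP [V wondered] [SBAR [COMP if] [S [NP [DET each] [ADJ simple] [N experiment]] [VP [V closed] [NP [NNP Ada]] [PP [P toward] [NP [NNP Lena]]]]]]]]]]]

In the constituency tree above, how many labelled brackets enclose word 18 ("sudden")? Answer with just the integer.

10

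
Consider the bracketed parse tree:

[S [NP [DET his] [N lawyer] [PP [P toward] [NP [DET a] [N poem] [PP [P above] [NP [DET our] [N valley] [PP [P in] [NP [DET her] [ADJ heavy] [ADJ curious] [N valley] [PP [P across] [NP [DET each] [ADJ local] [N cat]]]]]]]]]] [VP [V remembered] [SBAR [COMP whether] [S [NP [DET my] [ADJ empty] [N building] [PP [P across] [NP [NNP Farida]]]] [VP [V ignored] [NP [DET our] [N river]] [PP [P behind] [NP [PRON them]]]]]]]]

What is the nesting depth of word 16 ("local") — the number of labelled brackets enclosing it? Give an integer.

11

Path from the root down to the word: S → NP → PP → NP → PP → NP → PP → NP → PP → NP → ADJ. That is 11 enclosing brackets.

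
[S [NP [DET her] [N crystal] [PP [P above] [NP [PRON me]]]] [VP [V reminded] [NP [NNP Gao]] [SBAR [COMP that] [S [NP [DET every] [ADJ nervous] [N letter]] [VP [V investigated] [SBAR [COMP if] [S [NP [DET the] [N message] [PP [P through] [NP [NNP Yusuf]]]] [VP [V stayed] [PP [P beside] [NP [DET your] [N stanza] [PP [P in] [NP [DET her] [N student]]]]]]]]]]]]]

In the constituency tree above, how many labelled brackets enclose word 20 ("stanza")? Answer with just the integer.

11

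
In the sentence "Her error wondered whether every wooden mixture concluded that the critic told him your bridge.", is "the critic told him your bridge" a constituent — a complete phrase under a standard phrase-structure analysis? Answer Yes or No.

The sequence corresponds to a single S node — the clause "the critic told him your bridge".

Yes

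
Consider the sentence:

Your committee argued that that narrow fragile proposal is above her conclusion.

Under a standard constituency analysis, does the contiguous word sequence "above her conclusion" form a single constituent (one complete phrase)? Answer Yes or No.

"above her conclusion" is exactly the prepositional phrase [PP above her conclusion], a complete constituent.

Yes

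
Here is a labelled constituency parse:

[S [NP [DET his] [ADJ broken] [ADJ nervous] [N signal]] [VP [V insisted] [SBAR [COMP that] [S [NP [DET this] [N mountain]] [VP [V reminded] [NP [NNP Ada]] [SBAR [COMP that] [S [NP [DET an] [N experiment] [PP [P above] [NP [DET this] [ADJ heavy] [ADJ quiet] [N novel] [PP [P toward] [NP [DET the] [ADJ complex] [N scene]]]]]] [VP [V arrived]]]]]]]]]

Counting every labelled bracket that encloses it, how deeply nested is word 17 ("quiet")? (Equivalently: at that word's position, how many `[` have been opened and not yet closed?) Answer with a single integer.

11

Counting open brackets not yet closed at "quiet": [S [VP [SBAR [S [VP [SBAR [S [NP [PP [NP [ADJ = 11.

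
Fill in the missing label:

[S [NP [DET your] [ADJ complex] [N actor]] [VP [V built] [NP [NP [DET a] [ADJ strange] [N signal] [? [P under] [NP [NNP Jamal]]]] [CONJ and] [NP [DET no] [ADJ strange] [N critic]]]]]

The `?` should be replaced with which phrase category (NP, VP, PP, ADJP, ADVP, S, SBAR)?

PP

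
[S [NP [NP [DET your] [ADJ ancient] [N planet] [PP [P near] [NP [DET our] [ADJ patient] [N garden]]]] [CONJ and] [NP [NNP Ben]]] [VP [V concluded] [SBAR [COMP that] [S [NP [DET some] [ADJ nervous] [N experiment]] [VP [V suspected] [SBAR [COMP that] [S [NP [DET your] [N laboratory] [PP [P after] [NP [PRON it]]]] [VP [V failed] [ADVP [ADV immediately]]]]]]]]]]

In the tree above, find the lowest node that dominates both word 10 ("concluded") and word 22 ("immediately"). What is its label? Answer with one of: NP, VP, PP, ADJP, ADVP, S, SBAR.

VP

Word 10 lies under S → VP → V; word 22 lies under S → VP → SBAR → S → VP → SBAR → S → VP → ADVP → ADV. The lowest shared node is the VP.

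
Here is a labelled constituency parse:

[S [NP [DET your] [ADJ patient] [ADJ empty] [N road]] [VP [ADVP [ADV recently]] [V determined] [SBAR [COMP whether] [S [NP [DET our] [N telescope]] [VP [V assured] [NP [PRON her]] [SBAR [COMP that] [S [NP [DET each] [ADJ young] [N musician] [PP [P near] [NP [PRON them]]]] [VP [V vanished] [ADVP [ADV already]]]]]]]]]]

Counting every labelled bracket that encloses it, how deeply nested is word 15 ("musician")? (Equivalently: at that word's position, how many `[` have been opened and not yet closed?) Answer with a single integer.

The word sits inside N, which is inside NP, inside S, inside SBAR, inside VP, inside S, inside SBAR, inside VP, inside S — 9 brackets in all.

9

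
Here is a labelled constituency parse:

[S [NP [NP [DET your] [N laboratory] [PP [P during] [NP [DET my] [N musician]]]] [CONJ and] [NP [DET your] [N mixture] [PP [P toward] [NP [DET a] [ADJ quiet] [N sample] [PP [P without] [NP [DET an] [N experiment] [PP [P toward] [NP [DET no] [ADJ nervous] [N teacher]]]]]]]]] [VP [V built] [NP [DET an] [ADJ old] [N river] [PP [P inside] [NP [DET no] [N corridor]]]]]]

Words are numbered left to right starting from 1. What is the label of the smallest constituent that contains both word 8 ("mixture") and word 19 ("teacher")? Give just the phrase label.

Both words fall inside [NP your mixture toward a quiet sample without an experiment toward no nervous teacher] (words 7–19), and no smaller constituent contains them both. Label: NP.

NP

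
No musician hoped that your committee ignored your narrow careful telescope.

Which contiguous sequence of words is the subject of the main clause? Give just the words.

no musician

In the main clause the verb is "hoped"; the NP preceding it, "no musician", is the subject.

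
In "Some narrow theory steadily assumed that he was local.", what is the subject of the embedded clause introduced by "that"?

The subject of the embedded clause introduced by "that" is the NP immediately before the verb "was": "he".

he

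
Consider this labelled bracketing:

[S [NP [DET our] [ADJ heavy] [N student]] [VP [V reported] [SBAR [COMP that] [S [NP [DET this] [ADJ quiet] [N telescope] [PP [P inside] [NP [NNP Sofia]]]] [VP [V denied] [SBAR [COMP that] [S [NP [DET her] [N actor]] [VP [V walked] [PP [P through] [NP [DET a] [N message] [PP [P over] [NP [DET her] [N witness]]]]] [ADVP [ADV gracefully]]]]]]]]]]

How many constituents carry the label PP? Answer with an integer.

3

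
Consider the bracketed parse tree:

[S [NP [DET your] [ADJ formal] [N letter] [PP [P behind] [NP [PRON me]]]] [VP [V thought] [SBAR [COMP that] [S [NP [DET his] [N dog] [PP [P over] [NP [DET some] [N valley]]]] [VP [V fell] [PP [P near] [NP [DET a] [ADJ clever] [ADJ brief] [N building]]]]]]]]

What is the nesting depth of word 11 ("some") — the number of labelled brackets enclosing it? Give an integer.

8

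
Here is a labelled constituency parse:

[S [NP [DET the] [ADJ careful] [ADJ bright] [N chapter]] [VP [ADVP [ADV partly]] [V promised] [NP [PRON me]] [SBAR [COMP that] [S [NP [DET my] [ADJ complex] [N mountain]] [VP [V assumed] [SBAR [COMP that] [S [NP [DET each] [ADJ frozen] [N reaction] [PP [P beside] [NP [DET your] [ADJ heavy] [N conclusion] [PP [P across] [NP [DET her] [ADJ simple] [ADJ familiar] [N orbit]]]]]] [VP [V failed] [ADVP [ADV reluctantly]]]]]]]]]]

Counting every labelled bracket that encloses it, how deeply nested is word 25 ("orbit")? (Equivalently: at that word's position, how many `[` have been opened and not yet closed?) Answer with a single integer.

13

The word sits inside N, which is inside NP, inside PP, inside NP, inside PP, inside NP, inside S, inside SBAR, inside VP, inside S, inside SBAR, inside VP, inside S — 13 brackets in all.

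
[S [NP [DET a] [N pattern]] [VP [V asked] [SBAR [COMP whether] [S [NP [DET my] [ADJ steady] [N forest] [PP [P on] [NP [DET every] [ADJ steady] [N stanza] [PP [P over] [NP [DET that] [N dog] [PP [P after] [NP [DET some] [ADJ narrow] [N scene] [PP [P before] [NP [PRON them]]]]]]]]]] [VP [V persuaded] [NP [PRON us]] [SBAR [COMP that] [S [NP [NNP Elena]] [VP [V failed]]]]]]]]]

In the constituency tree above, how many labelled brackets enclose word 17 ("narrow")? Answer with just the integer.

12

Path from the root down to the word: S → VP → SBAR → S → NP → PP → NP → PP → NP → PP → NP → ADJ. That is 12 enclosing brackets.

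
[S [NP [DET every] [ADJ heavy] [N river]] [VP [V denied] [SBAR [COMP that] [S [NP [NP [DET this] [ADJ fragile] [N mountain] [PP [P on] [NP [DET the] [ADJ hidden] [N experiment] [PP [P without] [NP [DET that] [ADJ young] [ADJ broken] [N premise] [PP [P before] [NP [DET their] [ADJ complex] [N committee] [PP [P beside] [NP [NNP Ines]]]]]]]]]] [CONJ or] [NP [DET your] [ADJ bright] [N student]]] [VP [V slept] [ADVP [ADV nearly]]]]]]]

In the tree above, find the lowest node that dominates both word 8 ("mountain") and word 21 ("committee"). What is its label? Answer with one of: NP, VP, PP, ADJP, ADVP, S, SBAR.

NP

Both words fall inside [NP this fragile mountain on the hidden experiment without that young broken premise before their complex committee beside Ines] (words 6–23), and no smaller constituent contains them both. Label: NP.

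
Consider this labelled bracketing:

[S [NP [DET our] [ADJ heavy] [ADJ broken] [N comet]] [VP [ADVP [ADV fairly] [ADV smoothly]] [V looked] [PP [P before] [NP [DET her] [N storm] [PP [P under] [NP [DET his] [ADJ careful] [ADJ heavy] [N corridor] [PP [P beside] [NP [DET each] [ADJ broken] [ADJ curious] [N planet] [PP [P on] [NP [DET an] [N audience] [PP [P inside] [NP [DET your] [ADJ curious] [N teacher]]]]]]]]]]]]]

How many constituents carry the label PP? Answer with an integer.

5

Listing each PP by its span: [PP before her storm under his careful heavy corridor beside each broken curious planet on an audience inside your curious teacher]; [PP under his careful heavy corridor beside each broken curious planet on an audience inside your curious teacher]; [PP beside each broken curious planet on an audience inside your curious teacher]; [PP on an audience inside your curious teacher]; [PP inside your curious teacher] — that makes 5.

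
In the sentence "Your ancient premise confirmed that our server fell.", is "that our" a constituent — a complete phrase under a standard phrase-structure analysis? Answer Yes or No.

No

The sequence begins inside the complementizer "that" and ends inside the clause "our server fell"; it crosses a phrase boundary, so no single node in the tree spans exactly those words.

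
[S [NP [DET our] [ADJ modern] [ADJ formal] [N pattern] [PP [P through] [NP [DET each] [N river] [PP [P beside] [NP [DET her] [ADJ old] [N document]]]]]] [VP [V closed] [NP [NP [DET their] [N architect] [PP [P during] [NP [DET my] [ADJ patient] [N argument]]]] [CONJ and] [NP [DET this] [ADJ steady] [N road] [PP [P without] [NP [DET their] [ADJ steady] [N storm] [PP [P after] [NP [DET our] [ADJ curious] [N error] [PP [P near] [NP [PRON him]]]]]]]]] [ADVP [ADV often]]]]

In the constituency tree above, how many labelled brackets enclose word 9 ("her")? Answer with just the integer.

Path from the root down to the word: S → NP → PP → NP → PP → NP → DET. That is 7 enclosing brackets.

7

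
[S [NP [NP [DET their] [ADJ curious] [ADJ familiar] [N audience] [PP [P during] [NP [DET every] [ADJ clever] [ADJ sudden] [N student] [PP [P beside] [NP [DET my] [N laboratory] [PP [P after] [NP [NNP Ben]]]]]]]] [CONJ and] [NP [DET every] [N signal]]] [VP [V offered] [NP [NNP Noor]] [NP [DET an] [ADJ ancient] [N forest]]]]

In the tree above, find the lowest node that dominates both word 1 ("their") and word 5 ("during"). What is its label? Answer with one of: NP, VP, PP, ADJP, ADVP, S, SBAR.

Both words fall inside [NP their curious familiar audience during every clever sudden student beside my laboratory after Ben] (words 1–14), and no smaller constituent contains them both. Label: NP.

NP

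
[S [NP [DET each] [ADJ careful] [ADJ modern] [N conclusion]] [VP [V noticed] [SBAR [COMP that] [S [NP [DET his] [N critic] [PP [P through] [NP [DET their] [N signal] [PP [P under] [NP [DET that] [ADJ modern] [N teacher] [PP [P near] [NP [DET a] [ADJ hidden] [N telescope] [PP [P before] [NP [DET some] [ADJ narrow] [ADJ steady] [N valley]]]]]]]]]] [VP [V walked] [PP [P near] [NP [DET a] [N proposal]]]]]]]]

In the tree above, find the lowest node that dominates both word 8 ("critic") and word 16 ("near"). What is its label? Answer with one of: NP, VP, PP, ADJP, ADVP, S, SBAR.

The smallest bracket enclosing both words is [NP his critic through their signal under that modern teacher near a hidden telescope before some narrow steady valley], so the label is NP.

NP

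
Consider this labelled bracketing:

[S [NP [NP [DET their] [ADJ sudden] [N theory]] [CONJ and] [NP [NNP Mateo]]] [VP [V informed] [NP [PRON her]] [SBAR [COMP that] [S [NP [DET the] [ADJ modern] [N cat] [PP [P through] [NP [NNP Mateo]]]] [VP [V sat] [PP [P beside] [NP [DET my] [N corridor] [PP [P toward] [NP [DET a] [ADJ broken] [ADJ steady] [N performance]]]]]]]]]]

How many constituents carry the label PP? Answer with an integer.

3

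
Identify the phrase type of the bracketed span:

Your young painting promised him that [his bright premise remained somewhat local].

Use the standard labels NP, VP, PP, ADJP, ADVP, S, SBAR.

S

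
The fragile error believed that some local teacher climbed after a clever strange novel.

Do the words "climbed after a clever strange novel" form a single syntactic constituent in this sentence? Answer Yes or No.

Yes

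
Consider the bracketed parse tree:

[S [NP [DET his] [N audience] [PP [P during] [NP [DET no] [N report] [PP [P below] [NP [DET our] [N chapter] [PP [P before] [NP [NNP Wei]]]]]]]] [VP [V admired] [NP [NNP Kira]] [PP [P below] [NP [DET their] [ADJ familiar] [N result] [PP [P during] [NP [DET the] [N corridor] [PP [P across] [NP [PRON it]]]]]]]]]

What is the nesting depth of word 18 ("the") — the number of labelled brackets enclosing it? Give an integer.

The word sits inside DET, which is inside NP, inside PP, inside NP, inside PP, inside VP, inside S — 7 brackets in all.

7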